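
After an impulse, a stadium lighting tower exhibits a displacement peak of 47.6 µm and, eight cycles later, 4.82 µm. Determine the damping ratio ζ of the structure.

Logarithmic decrement δ = (1/n)·ln(x₀/x_n) = (1/8)·ln(47.6/4.82) = (1/8)·ln(9.876) = 0.2863.
ζ = δ/√(4π² + δ²) = 0.2863/√(39.48 + 0.0819) = 0.2863/6.290 = 0.04551.

0.0455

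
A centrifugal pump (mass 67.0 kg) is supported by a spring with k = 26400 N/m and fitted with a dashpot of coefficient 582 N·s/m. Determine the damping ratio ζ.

0.219

ω_n = √(k/m) = √(26400/67.0) = 19.85 rad/s.
Critical damping c_c = 2√(k·m) = 2√(26400 × 67.0) = 2660 N·s/m, so ζ = c/c_c = 582/2660 = 0.2188.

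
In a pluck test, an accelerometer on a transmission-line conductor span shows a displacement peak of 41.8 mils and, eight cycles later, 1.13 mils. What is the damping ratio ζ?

0.0716

Logarithmic decrement δ = (1/n)·ln(x₀/x_n) = (1/8)·ln(41.8/1.13) = (1/8)·ln(36.99) = 0.4513.
ζ = δ/√(4π² + δ²) = 0.4513/√(39.48 + 0.204) = 0.4513/6.299 = 0.07165.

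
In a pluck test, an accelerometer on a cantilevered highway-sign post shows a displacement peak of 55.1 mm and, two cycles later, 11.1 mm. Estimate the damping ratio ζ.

Logarithmic decrement δ = (1/n)·ln(x₀/x_n) = (1/2)·ln(55.1/11.1) = (1/2)·ln(4.964) = 0.8011.
ζ = δ/√(4π² + δ²) = 0.8011/√(39.48 + 0.642) = 0.8011/6.334 = 0.1265.

0.126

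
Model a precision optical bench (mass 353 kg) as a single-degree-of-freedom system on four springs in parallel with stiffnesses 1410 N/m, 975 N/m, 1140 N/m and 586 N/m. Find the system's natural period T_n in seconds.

1.84 s

Parallel springs add: k_eq = 1410 + 975 + 1140 + 586 = 4111 N/m.
ω_n = √(k_eq/m) = √(4111/353) = √11.65 = 3.413 rad/s.
T_n = 2π/ω_n = 6.283/3.413 = 1.841 s.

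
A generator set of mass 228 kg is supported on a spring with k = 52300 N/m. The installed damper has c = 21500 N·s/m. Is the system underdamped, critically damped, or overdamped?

c_c = 2√(k·m) = 6906 N·s/m; ζ = c/c_c = 21500/6906 = 3.11.
Since ζ > 1 the system is overdamped.

overdamped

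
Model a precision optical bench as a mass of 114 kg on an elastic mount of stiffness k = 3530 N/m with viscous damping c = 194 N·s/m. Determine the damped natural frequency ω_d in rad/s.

ω_n = √(k/m) = √(3530/114) = 5.565 rad/s.
Critical damping c_c = 2√(k·m) = 2√(3530 × 114) = 1269 N·s/m, so ζ = c/c_c = 194/1269 = 0.1529.
ω_d = ω_n√(1 − ζ²) = 5.565 × √(1 − 0.0234) = 5.499 rad/s.

5.50 rad/s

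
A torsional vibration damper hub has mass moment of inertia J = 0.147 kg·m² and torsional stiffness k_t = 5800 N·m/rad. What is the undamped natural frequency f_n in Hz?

31.6 Hz

ω_n = √(k_t/J) = √(5800/0.147) = √39460 = 198.6 rad/s.
f_n = ω_n/(2π) = 198.6/6.283 = 31.61 Hz.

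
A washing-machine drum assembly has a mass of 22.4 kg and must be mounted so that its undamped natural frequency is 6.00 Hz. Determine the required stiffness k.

ω_n = 2πf_n = 2π × 6.00 = 37.70 rad/s.
k = m·ω_n² = 22.4 × 37.70² = 22.4 × 1421 = 31840 N/m.

31800 N/m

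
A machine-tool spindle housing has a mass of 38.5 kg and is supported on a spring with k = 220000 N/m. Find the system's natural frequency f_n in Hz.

ω_n = √(k/m) = √(220000/38.5) = √5714 = 75.59 rad/s.
f_n = ω_n/(2π) = 75.59/6.283 = 12.03 Hz.

12.0 Hz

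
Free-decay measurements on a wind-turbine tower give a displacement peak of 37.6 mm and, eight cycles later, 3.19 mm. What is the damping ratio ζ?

0.0490

Logarithmic decrement δ = (1/n)·ln(x₀/x_n) = (1/8)·ln(37.6/3.19) = (1/8)·ln(11.79) = 0.3084.
ζ = δ/√(4π² + δ²) = 0.3084/√(39.48 + 0.0951) = 0.3084/6.291 = 0.04902.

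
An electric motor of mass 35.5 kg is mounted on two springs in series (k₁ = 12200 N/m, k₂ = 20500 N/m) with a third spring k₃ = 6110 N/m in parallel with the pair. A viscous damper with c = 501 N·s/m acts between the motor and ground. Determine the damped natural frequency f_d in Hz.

Series pair: k_s = k₁k₂/(k₁+k₂) = (12200)(20500)/(12200 + 20500) = 7648 N/m. In parallel with k₃: k_eq = 7648 + 6110 = 13760 N/m.
ω_n = √(k_eq/m) = √(13760/35.5) = 19.69 rad/s.
Critical damping c_c = 2√(k_eq·m) = 2√(13760 × 35.5) = 1398 N·s/m, so ζ = c/c_c = 501/1398 = 0.3584.
ω_d = ω_n√(1 − ζ²) = 19.69 × √(1 − 0.128) = 18.38 rad/s.
f_d = ω_d/(2π) = 2.925 Hz.

2.93 Hz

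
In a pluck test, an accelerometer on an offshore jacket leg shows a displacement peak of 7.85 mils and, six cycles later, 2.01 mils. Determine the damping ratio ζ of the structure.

Logarithmic decrement δ = (1/n)·ln(x₀/x_n) = (1/6)·ln(7.85/2.01) = (1/6)·ln(3.905) = 0.2271.
ζ = δ/√(4π² + δ²) = 0.2271/√(39.48 + 0.0516) = 0.2271/6.287 = 0.03611.

0.0361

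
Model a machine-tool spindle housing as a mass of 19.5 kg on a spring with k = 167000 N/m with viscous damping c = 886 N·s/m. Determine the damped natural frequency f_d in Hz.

ω_n = √(k/m) = √(167000/19.5) = 92.54 rad/s.
Critical damping c_c = 2√(k·m) = 2√(167000 × 19.5) = 3609 N·s/m, so ζ = c/c_c = 886/3609 = 0.2455.
ω_d = ω_n√(1 − ζ²) = 92.54 × √(1 − 0.0603) = 89.71 rad/s.
f_d = ω_d/(2π) = 14.28 Hz.

14.3 Hz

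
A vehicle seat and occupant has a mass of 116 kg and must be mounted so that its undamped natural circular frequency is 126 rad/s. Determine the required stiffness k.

1840000 N/m

k = m·ω_n² = 116 × 126.0² = 116 × 15880 = 1842000 N/m.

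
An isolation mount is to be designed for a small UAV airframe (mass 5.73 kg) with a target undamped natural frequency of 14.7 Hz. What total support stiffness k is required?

ω_n = 2πf_n = 2π × 14.7 = 92.36 rad/s.
k = m·ω_n² = 5.73 × 92.36² = 5.73 × 8531 = 48880 N/m.

48900 N/m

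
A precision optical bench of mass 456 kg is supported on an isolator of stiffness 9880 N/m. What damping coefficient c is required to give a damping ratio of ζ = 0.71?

3010 N·s/m

c_c = 2√(k·m) = 2√(9880 × 456) = 4245 N·s/m.
c = ζ·c_c = 0.71 × 4245 = 3014 N·s/m.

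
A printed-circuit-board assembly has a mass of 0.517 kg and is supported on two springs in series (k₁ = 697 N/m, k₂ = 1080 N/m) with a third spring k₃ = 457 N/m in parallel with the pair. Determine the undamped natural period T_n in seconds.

Series pair: k_s = k₁k₂/(k₁+k₂) = (697)(1080)/(697 + 1080) = 423.6 N/m. In parallel with k₃: k_eq = 423.6 + 457 = 880.6 N/m.
ω_n = √(k_eq/m) = √(880.6/0.517) = √1703 = 41.27 rad/s.
T_n = 2π/ω_n = 6.283/41.27 = 0.1522 s.

0.152 s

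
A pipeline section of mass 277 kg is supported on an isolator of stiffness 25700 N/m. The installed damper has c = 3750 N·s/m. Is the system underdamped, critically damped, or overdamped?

underdamped

c_c = 2√(k·m) = 5336 N·s/m; ζ = c/c_c = 3750/5336 = 0.703.
Since ζ < 1 the system is underdamped.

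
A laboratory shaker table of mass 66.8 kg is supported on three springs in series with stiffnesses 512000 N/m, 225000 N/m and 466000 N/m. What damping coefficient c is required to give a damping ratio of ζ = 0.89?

Series springs: 1/k_eq = 1/512000 + 1/225000 + 1/466000 = 8.543×10^-6, so k_eq = 117000 N/m.
c_c = 2√(k_eq·m) = 2√(117000 × 66.8) = 5592 N·s/m.
c = ζ·c_c = 0.89 × 5592 = 4977 N·s/m.

4980 N·s/m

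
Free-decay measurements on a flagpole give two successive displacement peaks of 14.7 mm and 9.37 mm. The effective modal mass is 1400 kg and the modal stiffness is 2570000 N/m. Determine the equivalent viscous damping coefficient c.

Logarithmic decrement δ = (1/n)·ln(x₀/x_n) = (1/1)·ln(14.7/9.37) = (1/1)·ln(1.569) = 0.4503.
ζ = δ/√(4π² + δ²) = 0.4503/√(39.48 + 0.203) = 0.4503/6.299 = 0.07149.
c = ζ · 2√(km) = 0.07149 × 2√(2570000 × 1400) = 0.07149 × 120000 = 8576 N·s/m.

8580 N·s/m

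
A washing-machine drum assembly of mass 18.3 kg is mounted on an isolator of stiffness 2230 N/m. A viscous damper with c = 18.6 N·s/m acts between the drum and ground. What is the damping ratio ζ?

0.0460

ω_n = √(k/m) = √(2230/18.3) = 11.04 rad/s.
Critical damping c_c = 2√(k·m) = 2√(2230 × 18.3) = 404.0 N·s/m, so ζ = c/c_c = 18.6/404.0 = 0.04604.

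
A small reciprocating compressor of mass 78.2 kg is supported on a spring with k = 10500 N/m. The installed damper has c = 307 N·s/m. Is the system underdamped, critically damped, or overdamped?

underdamped

c_c = 2√(k·m) = 1812 N·s/m; ζ = c/c_c = 307/1812 = 0.169.
Since ζ < 1 the system is underdamped.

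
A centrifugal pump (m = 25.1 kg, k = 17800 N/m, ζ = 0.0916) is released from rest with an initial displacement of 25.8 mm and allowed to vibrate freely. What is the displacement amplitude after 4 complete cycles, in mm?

Logarithmic decrement δ = 2πζ/√(1 − ζ²) = 2π × 0.09160/√(1 − 0.00839) = 0.5780.
After n cycles, x_n/x₀ = e^(−nδ), so x_4 = 25.8 × e^(−4 × 0.5780) = 25.8 × 0.09907 = 2.556 mm.

2.56 mm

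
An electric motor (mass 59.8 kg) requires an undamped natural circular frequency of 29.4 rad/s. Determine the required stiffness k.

51700 N/m

k = m·ω_n² = 59.8 × 29.40² = 59.8 × 864.4 = 51690 N/m.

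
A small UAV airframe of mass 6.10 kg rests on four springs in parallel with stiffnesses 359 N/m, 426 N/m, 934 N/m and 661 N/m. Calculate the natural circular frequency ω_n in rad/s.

Parallel springs add: k_eq = 359 + 426 + 934 + 661 = 2380 N/m.
ω_n = √(k_eq/m) = √(2380/6.10) = √390.2 = 19.75 rad/s.

19.8 rad/s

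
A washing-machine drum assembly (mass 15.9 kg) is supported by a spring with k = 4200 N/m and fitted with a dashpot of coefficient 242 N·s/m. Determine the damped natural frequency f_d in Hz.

2.29 Hz

ω_n = √(k/m) = √(4200/15.9) = 16.25 rad/s.
Critical damping c_c = 2√(k·m) = 2√(4200 × 15.9) = 516.8 N·s/m, so ζ = c/c_c = 242/516.8 = 0.4682.
ω_d = ω_n√(1 − ζ²) = 16.25 × √(1 − 0.219) = 14.36 rad/s.
f_d = ω_d/(2π) = 2.286 Hz.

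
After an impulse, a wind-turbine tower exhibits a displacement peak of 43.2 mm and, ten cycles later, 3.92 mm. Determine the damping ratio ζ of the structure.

Logarithmic decrement δ = (1/n)·ln(x₀/x_n) = (1/10)·ln(43.2/3.92) = (1/10)·ln(11.02) = 0.2400.
ζ = δ/√(4π² + δ²) = 0.2400/√(39.48 + 0.0576) = 0.2400/6.288 = 0.03817.

0.0382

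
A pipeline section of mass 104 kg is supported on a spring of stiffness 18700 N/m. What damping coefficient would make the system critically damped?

2790 N·s/m

c_c = 2√(k·m) = 2√(18700 × 104) = 2 × 1395 = 2789 N·s/m.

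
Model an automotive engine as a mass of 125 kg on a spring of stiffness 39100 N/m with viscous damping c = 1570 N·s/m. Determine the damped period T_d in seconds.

0.380 s

ω_n = √(k/m) = √(39100/125) = 17.69 rad/s.
Critical damping c_c = 2√(k·m) = 2√(39100 × 125) = 4422 N·s/m, so ζ = c/c_c = 1570/4422 = 0.3551.
ω_d = ω_n√(1 − ζ²) = 17.69 × √(1 − 0.126) = 16.53 rad/s.
T_d = 2π/ω_d = 0.3800 s.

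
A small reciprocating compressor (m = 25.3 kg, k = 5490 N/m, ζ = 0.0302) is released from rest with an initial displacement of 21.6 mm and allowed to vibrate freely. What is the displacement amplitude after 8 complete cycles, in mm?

4.73 mm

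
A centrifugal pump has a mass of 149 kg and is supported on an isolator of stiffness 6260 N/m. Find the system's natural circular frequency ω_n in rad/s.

6.48 rad/s

ω_n = √(k/m) = √(6260/149) = √42.01 = 6.482 rad/s.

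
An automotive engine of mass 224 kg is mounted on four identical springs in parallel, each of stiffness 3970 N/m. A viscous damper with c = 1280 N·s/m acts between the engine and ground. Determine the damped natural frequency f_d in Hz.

Parallel springs add: k_eq = 4 × 3970 = 15880 N/m.
ω_n = √(k_eq/m) = √(15880/224) = 8.420 rad/s.
Critical damping c_c = 2√(k_eq·m) = 2√(15880 × 224) = 3772 N·s/m, so ζ = c/c_c = 1280/3772 = 0.3393.
ω_d = ω_n√(1 − ζ²) = 8.420 × √(1 − 0.115) = 7.920 rad/s.
f_d = ω_d/(2π) = 1.261 Hz.

1.26 Hz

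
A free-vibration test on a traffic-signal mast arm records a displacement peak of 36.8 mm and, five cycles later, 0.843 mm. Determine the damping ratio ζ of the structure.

0.119

Logarithmic decrement δ = (1/n)·ln(x₀/x_n) = (1/5)·ln(36.8/0.843) = (1/5)·ln(43.65) = 0.7553.
ζ = δ/√(4π² + δ²) = 0.7553/√(39.48 + 0.570) = 0.7553/6.328 = 0.1193.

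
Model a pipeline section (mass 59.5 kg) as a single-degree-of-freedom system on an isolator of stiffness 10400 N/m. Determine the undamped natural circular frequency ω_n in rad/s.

ω_n = √(k/m) = √(10400/59.5) = √174.8 = 13.22 rad/s.

13.2 rad/s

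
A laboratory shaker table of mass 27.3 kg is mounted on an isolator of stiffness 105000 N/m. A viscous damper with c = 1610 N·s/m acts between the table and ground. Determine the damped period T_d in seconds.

0.115 s

ω_n = √(k/m) = √(105000/27.3) = 62.02 rad/s.
Critical damping c_c = 2√(k·m) = 2√(105000 × 27.3) = 3386 N·s/m, so ζ = c/c_c = 1610/3386 = 0.4755.
ω_d = ω_n√(1 − ζ²) = 62.02 × √(1 − 0.226) = 54.56 rad/s.
T_d = 2π/ω_d = 0.1152 s.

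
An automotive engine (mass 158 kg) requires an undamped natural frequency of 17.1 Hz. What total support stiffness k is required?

1820000 N/m

ω_n = 2πf_n = 2π × 17.1 = 107.4 rad/s.
k = m·ω_n² = 158 × 107.4² = 158 × 11540 = 1824000 N/m.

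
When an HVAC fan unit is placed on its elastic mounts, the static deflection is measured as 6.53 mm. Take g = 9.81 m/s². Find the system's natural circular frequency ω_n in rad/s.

38.8 rad/s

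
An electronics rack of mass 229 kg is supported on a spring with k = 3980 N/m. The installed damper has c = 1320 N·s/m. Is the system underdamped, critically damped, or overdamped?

underdamped

c_c = 2√(k·m) = 1909 N·s/m; ζ = c/c_c = 1320/1909 = 0.691.
Since ζ < 1 the system is underdamped.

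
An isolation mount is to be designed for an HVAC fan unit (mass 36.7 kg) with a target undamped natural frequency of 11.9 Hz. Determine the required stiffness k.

ω_n = 2πf_n = 2π × 11.9 = 74.77 rad/s.
k = m·ω_n² = 36.7 × 74.77² = 36.7 × 5591 = 205200 N/m.

205000 N/m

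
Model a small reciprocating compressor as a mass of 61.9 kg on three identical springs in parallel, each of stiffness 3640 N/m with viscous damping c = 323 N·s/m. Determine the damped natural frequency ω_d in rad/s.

13.0 rad/s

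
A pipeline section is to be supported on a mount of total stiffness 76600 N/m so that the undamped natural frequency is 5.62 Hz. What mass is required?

ω_n = 2πf_n = 2π × 5.62 = 35.31 rad/s.
m = k/ω_n² = 76600/35.31² = 76600/1247 = 61.43 kg.

61.4 kg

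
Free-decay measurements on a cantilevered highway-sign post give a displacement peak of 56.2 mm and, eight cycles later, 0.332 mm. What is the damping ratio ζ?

Logarithmic decrement δ = (1/n)·ln(x₀/x_n) = (1/8)·ln(56.2/0.332) = (1/8)·ln(169.3) = 0.6414.
ζ = δ/√(4π² + δ²) = 0.6414/√(39.48 + 0.411) = 0.6414/6.316 = 0.1016.

0.102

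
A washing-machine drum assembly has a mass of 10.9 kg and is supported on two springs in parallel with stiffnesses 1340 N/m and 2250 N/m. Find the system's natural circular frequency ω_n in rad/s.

18.1 rad/s

Parallel springs add: k_eq = 1340 + 2250 = 3590 N/m.
ω_n = √(k_eq/m) = √(3590/10.9) = √329.4 = 18.15 rad/s.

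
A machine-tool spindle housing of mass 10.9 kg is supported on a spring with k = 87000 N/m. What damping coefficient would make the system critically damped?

c_c = 2√(k·m) = 2√(87000 × 10.9) = 2 × 973.8 = 1948 N·s/m.

1950 N·s/m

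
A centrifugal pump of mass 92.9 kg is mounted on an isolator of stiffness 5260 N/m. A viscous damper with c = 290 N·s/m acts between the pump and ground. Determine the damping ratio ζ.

0.207

ω_n = √(k/m) = √(5260/92.9) = 7.525 rad/s.
Critical damping c_c = 2√(k·m) = 2√(5260 × 92.9) = 1398 N·s/m, so ζ = c/c_c = 290/1398 = 0.2074.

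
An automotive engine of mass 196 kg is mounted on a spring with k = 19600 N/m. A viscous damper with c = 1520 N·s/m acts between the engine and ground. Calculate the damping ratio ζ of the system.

0.388

ω_n = √(k/m) = √(19600/196) = 10.00 rad/s.
Critical damping c_c = 2√(k·m) = 2√(19600 × 196) = 3920 N·s/m, so ζ = c/c_c = 1520/3920 = 0.3878.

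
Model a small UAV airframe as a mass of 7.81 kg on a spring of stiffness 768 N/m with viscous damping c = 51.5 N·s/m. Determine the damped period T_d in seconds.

0.672 s

ω_n = √(k/m) = √(768.0/7.81) = 9.916 rad/s.
Critical damping c_c = 2√(k·m) = 2√(768.0 × 7.81) = 154.9 N·s/m, so ζ = c/c_c = 51.5/154.9 = 0.3325.
ω_d = ω_n√(1 − ζ²) = 9.916 × √(1 − 0.111) = 9.352 rad/s.
T_d = 2π/ω_d = 0.6718 s.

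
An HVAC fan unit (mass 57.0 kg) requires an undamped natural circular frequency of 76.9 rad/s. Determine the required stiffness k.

k = m·ω_n² = 57.0 × 76.90² = 57.0 × 5914 = 337100 N/m.

337000 N/m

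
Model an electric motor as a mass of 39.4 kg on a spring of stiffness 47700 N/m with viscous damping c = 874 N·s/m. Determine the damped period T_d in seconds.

0.191 s

ω_n = √(k/m) = √(47700/39.4) = 34.79 rad/s.
Critical damping c_c = 2√(k·m) = 2√(47700 × 39.4) = 2742 N·s/m, so ζ = c/c_c = 874/2742 = 0.3188.
ω_d = ω_n√(1 − ζ²) = 34.79 × √(1 − 0.102) = 32.98 rad/s.
T_d = 2π/ω_d = 0.1905 s.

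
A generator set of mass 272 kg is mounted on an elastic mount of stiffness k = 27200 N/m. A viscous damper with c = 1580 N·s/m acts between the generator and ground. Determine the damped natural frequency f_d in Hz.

ω_n = √(k/m) = √(27200/272) = 10.00 rad/s.
Critical damping c_c = 2√(k·m) = 2√(27200 × 272) = 5440 N·s/m, so ζ = c/c_c = 1580/5440 = 0.2904.
ω_d = ω_n√(1 − ζ²) = 10.00 × √(1 − 0.0844) = 9.569 rad/s.
f_d = ω_d/(2π) = 1.523 Hz.

1.52 Hz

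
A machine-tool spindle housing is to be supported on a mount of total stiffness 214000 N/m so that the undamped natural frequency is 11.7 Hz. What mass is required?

39.6 kg

ω_n = 2πf_n = 2π × 11.7 = 73.51 rad/s.
m = k/ω_n² = 214000/73.51² = 214000/5404 = 39.60 kg.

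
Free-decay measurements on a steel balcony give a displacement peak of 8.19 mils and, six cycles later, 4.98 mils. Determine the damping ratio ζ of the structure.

0.0132

Logarithmic decrement δ = (1/n)·ln(x₀/x_n) = (1/6)·ln(8.19/4.98) = (1/6)·ln(1.645) = 0.08291.
ζ = δ/√(4π² + δ²) = 0.08291/√(39.48 + 0.00687) = 0.08291/6.284 = 0.01320.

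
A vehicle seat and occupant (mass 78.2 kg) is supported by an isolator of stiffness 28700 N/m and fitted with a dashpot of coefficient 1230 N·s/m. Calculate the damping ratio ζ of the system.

ω_n = √(k/m) = √(28700/78.2) = 19.16 rad/s.
Critical damping c_c = 2√(k·m) = 2√(28700 × 78.2) = 2996 N·s/m, so ζ = c/c_c = 1230/2996 = 0.4105.

0.411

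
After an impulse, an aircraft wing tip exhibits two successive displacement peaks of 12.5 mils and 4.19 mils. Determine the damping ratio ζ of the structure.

0.171

Logarithmic decrement δ = (1/n)·ln(x₀/x_n) = (1/1)·ln(12.5/4.19) = (1/1)·ln(2.983) = 1.093.
ζ = δ/√(4π² + δ²) = 1.093/√(39.48 + 1.19) = 1.093/6.378 = 0.1714.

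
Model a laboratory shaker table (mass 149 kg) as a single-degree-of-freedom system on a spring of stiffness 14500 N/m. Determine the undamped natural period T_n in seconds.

0.637 s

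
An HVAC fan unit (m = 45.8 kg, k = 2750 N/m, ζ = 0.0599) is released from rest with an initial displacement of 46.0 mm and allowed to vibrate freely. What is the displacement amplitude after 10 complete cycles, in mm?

Logarithmic decrement δ = 2πζ/√(1 − ζ²) = 2π × 0.05990/√(1 − 0.00359) = 0.3770.
After n cycles, x_n/x₀ = e^(−nδ), so x_10 = 46.0 × e^(−10 × 0.3770) = 46.0 × 0.02304 = 1.060 mm.

1.06 mm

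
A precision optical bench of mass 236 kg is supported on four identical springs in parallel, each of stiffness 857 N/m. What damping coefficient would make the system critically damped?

Parallel springs add: k_eq = 4 × 857 = 3428 N/m.
c_c = 2√(k_eq·m) = 2√(3428 × 236) = 2 × 899.4 = 1799 N·s/m.

1800 N·s/m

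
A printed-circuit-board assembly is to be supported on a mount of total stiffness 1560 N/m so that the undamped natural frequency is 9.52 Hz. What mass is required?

0.436 kg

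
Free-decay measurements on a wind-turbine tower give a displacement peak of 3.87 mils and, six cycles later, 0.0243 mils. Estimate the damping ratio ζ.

0.133

Logarithmic decrement δ = (1/n)·ln(x₀/x_n) = (1/6)·ln(3.87/0.0243) = (1/6)·ln(159.3) = 0.8451.
ζ = δ/√(4π² + δ²) = 0.8451/√(39.48 + 0.714) = 0.8451/6.340 = 0.1333.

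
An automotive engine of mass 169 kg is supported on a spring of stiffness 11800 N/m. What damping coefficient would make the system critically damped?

2820 N·s/m

c_c = 2√(k·m) = 2√(11800 × 169) = 2 × 1412 = 2824 N·s/m.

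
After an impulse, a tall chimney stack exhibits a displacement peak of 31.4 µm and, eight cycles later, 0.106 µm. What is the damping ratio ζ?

0.113

Logarithmic decrement δ = (1/n)·ln(x₀/x_n) = (1/8)·ln(31.4/0.106) = (1/8)·ln(296.2) = 0.7114.
ζ = δ/√(4π² + δ²) = 0.7114/√(39.48 + 0.506) = 0.7114/6.323 = 0.1125.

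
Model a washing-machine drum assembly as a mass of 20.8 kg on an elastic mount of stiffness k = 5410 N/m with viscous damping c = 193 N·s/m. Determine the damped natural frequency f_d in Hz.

ω_n = √(k/m) = √(5410/20.8) = 16.13 rad/s.
Critical damping c_c = 2√(k·m) = 2√(5410 × 20.8) = 670.9 N·s/m, so ζ = c/c_c = 193/670.9 = 0.2877.
ω_d = ω_n√(1 − ζ²) = 16.13 × √(1 − 0.0828) = 15.45 rad/s.
f_d = ω_d/(2π) = 2.458 Hz.

2.46 Hz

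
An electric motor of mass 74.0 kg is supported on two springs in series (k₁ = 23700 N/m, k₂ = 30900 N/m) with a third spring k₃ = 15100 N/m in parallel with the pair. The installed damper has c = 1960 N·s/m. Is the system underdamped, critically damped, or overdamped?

underdamped

Series pair: k_s = k₁k₂/(k₁+k₂) = (23700)(30900)/(23700 + 30900) = 13410 N/m. In parallel with k₃: k_eq = 13410 + 15100 = 28510 N/m.
c_c = 2√(k_eq·m) = 2905 N·s/m; ζ = c/c_c = 1960/2905 = 0.675.
Since ζ < 1 the system is underdamped.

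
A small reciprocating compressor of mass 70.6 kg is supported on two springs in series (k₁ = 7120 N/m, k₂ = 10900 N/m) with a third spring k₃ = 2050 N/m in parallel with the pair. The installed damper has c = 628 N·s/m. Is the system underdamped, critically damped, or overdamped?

Series pair: k_s = k₁k₂/(k₁+k₂) = (7120)(10900)/(7120 + 10900) = 4307 N/m. In parallel with k₃: k_eq = 4307 + 2050 = 6357 N/m.
c_c = 2√(k_eq·m) = 1340 N·s/m; ζ = c/c_c = 628/1340 = 0.469.
Since ζ < 1 the system is underdamped.

underdamped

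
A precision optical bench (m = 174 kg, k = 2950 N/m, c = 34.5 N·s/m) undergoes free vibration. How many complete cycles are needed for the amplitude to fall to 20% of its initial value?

ζ = c/(2√(km)) = 34.5/(2√(2950 × 174)) = 34.5/1433 = 0.02408.
Logarithmic decrement δ = 2πζ/√(1 − ζ²) = 2π × 0.02408/√(1 − 0.000580) = 0.1513.
x_n/x₀ = e^(−nδ) ≤ 0.2; take ln: n ≥ ln(1/0.2)/δ = 1.609/0.1513 = 10.64.
So 11 complete cycles are required.

11 cycles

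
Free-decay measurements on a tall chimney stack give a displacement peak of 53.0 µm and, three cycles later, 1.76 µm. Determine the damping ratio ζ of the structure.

Logarithmic decrement δ = (1/n)·ln(x₀/x_n) = (1/3)·ln(53.0/1.76) = (1/3)·ln(30.11) = 1.135.
ζ = δ/√(4π² + δ²) = 1.135/√(39.48 + 1.29) = 1.135/6.385 = 0.1778.

0.178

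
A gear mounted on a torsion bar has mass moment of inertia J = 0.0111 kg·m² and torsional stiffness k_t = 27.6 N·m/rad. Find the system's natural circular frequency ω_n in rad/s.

ω_n = √(k_t/J) = √(27.6/0.0111) = √2486 = 49.86 rad/s.

49.9 rad/s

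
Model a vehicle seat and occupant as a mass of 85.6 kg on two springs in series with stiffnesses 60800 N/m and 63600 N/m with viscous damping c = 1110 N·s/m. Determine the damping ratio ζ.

0.340

Series springs: 1/k_eq = 1/60800 + 1/63600 = 3.217×10^-5, so k_eq = 31080 N/m.
ω_n = √(k_eq/m) = √(31080/85.6) = 19.06 rad/s.
Critical damping c_c = 2√(k_eq·m) = 2√(31080 × 85.6) = 3262 N·s/m, so ζ = c/c_c = 1110/3262 = 0.3402.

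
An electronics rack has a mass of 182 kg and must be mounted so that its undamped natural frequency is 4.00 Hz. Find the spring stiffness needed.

115000 N/m

ω_n = 2πf_n = 2π × 4.00 = 25.13 rad/s.
k = m·ω_n² = 182 × 25.13² = 182 × 631.7 = 115000 N/m.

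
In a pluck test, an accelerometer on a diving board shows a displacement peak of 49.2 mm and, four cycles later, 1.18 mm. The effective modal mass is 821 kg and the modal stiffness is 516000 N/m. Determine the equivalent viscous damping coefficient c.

6040 N·s/m

Logarithmic decrement δ = (1/n)·ln(x₀/x_n) = (1/4)·ln(49.2/1.18) = (1/4)·ln(41.69) = 0.9326.
ζ = δ/√(4π² + δ²) = 0.9326/√(39.48 + 0.870) = 0.9326/6.352 = 0.1468.
c = ζ · 2√(km) = 0.1468 × 2√(516000 × 821) = 0.1468 × 41160 = 6044 N·s/m.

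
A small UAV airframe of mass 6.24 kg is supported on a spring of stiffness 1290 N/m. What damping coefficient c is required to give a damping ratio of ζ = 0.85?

c_c = 2√(k·m) = 2√(1290 × 6.24) = 179.4 N·s/m.
c = ζ·c_c = 0.85 × 179.4 = 152.5 N·s/m.

153 N·s/m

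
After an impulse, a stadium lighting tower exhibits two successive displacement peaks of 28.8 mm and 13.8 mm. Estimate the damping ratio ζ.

0.116

Logarithmic decrement δ = (1/n)·ln(x₀/x_n) = (1/1)·ln(28.8/13.8) = (1/1)·ln(2.087) = 0.7357.
ζ = δ/√(4π² + δ²) = 0.7357/√(39.48 + 0.541) = 0.7357/6.326 = 0.1163.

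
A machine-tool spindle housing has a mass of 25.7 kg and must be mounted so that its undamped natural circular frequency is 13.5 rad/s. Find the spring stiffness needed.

4680 N/m

k = m·ω_n² = 25.7 × 13.50² = 25.7 × 182.2 = 4684 N/m.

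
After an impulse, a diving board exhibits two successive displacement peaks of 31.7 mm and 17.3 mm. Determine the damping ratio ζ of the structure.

0.0959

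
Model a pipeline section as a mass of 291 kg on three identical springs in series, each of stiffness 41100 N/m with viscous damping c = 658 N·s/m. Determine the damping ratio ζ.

0.165

Series springs: 1/k_eq = 3/41100, so k_eq = 41100/3 = 13700 N/m.
ω_n = √(k_eq/m) = √(13700/291) = 6.861 rad/s.
Critical damping c_c = 2√(k_eq·m) = 2√(13700 × 291) = 3993 N·s/m, so ζ = c/c_c = 658/3993 = 0.1648.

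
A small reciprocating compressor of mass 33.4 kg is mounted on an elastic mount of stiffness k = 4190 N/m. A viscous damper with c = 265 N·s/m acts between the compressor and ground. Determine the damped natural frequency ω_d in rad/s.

10.5 rad/s

ω_n = √(k/m) = √(4190/33.4) = 11.20 rad/s.
Critical damping c_c = 2√(k·m) = 2√(4190 × 33.4) = 748.2 N·s/m, so ζ = c/c_c = 265/748.2 = 0.3542.
ω_d = ω_n√(1 − ζ²) = 11.20 × √(1 − 0.125) = 10.47 rad/s.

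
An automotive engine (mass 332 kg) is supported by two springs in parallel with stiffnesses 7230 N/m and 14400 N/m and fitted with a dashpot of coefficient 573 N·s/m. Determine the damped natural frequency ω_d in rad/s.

8.03 rad/s

Parallel springs add: k_eq = 7230 + 14400 = 21630 N/m.
ω_n = √(k_eq/m) = √(21630/332) = 8.072 rad/s.
Critical damping c_c = 2√(k_eq·m) = 2√(21630 × 332) = 5360 N·s/m, so ζ = c/c_c = 573/5360 = 0.1069.
ω_d = ω_n√(1 − ζ²) = 8.072 × √(1 − 0.0114) = 8.025 rad/s.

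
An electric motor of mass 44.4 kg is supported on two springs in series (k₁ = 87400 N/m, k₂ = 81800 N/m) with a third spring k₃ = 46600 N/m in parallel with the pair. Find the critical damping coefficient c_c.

3970 N·s/m

Series pair: k_s = k₁k₂/(k₁+k₂) = (87400)(81800)/(87400 + 81800) = 42250 N/m. In parallel with k₃: k_eq = 42250 + 46600 = 88850 N/m.
c_c = 2√(k_eq·m) = 2√(88850 × 44.4) = 2 × 1986 = 3972 N·s/m.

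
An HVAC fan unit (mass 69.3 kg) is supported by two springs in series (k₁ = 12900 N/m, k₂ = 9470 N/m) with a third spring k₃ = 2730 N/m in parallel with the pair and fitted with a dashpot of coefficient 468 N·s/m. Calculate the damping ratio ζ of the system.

0.311

Series pair: k_s = k₁k₂/(k₁+k₂) = (12900)(9470)/(12900 + 9470) = 5461 N/m. In parallel with k₃: k_eq = 5461 + 2730 = 8191 N/m.
ω_n = √(k_eq/m) = √(8191/69.3) = 10.87 rad/s.
Critical damping c_c = 2√(k_eq·m) = 2√(8191 × 69.3) = 1507 N·s/m, so ζ = c/c_c = 468/1507 = 0.3106.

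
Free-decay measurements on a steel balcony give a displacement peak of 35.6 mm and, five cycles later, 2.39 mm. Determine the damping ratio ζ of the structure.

Logarithmic decrement δ = (1/n)·ln(x₀/x_n) = (1/5)·ln(35.6/2.39) = (1/5)·ln(14.90) = 0.5402.
ζ = δ/√(4π² + δ²) = 0.5402/√(39.48 + 0.292) = 0.5402/6.306 = 0.08566.

0.0857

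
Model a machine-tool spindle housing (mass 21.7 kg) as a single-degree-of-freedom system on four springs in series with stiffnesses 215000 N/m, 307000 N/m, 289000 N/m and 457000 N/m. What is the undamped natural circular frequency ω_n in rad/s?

Series springs: 1/k_eq = 1/215000 + 1/307000 + 1/289000 + 1/457000 = 1.356×10^-5, so k_eq = 73760 N/m.
ω_n = √(k_eq/m) = √(73760/21.7) = √3399 = 58.30 rad/s.

58.3 rad/s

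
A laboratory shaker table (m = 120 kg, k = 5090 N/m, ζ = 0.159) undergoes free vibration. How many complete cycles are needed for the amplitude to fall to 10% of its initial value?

Logarithmic decrement δ = 2πζ/√(1 − ζ²) = 2π × 0.1590/√(1 − 0.0253) = 1.012.
x_n/x₀ = e^(−nδ) ≤ 0.1; take ln: n ≥ ln(1/0.1)/δ = 2.303/1.012 = 2.276.
So 3 complete cycles are required.

3 cycles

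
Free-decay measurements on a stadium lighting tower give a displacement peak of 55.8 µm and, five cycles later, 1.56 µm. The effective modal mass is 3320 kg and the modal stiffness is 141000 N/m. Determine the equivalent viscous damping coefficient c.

Logarithmic decrement δ = (1/n)·ln(x₀/x_n) = (1/5)·ln(55.8/1.56) = (1/5)·ln(35.77) = 0.7154.
ζ = δ/√(4π² + δ²) = 0.7154/√(39.48 + 0.512) = 0.7154/6.324 = 0.1131.
c = ζ · 2√(km) = 0.1131 × 2√(141000 × 3320) = 0.1131 × 43270 = 4895 N·s/m.

4900 N·s/m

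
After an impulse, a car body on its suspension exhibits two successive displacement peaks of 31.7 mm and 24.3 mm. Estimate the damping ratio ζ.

Logarithmic decrement δ = (1/n)·ln(x₀/x_n) = (1/1)·ln(31.7/24.3) = (1/1)·ln(1.305) = 0.2658.
ζ = δ/√(4π² + δ²) = 0.2658/√(39.48 + 0.0707) = 0.2658/6.289 = 0.04227.

0.0423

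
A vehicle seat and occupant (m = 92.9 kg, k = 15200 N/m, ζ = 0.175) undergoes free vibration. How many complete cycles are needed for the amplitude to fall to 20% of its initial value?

Logarithmic decrement δ = 2πζ/√(1 − ζ²) = 2π × 0.1750/√(1 − 0.0306) = 1.117.
x_n/x₀ = e^(−nδ) ≤ 0.2; take ln: n ≥ ln(1/0.2)/δ = 1.609/1.117 = 1.441.
So 2 complete cycles are required.

2 cycles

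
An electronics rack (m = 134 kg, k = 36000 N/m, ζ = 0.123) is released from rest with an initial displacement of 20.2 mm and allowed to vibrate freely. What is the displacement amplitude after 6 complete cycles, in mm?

Logarithmic decrement δ = 2πζ/√(1 − ζ²) = 2π × 0.1230/√(1 − 0.0151) = 0.7787.
After n cycles, x_n/x₀ = e^(−nδ), so x_6 = 20.2 × e^(−6 × 0.7787) = 20.2 × 0.009349 = 0.1889 mm.

0.189 mm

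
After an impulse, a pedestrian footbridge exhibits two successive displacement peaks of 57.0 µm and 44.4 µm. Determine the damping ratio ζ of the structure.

Logarithmic decrement δ = (1/n)·ln(x₀/x_n) = (1/1)·ln(57.0/44.4) = (1/1)·ln(1.284) = 0.2498.
ζ = δ/√(4π² + δ²) = 0.2498/√(39.48 + 0.0624) = 0.2498/6.288 = 0.03973.

0.0397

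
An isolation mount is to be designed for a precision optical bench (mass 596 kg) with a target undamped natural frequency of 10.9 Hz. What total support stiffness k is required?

2800000 N/m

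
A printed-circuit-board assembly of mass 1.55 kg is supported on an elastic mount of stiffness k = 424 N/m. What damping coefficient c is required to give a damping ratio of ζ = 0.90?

c_c = 2√(k·m) = 2√(424.0 × 1.55) = 51.27 N·s/m.
c = ζ·c_c = 0.90 × 51.27 = 46.14 N·s/m.

46.1 N·s/m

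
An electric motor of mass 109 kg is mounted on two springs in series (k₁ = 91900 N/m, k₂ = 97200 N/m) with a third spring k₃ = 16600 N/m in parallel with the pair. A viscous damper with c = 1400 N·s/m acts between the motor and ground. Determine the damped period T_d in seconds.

Series pair: k_s = k₁k₂/(k₁+k₂) = (91900)(97200)/(91900 + 97200) = 47240 N/m. In parallel with k₃: k_eq = 47240 + 16600 = 63840 N/m.
ω_n = √(k_eq/m) = √(63840/109) = 24.20 rad/s.
Critical damping c_c = 2√(k_eq·m) = 2√(63840 × 109) = 5276 N·s/m, so ζ = c/c_c = 1400/5276 = 0.2654.
ω_d = ω_n√(1 − ζ²) = 24.20 × √(1 − 0.0704) = 23.33 rad/s.
T_d = 2π/ω_d = 0.2693 s.

0.269 s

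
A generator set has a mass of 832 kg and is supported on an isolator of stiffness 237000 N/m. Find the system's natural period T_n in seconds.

0.372 s

ω_n = √(k/m) = √(237000/832) = √284.9 = 16.88 rad/s.
T_n = 2π/ω_n = 6.283/16.88 = 0.3723 s.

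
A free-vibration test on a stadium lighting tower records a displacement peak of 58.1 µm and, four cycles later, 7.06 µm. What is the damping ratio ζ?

0.0836

Logarithmic decrement δ = (1/n)·ln(x₀/x_n) = (1/4)·ln(58.1/7.06) = (1/4)·ln(8.229) = 0.5269.
ζ = δ/√(4π² + δ²) = 0.5269/√(39.48 + 0.278) = 0.5269/6.305 = 0.08357.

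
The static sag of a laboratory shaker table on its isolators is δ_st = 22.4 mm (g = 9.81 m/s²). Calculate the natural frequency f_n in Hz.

3.33 Hz

ω_n = √(g/δ_st) = √(9.81/0.0224) = √437.9 = 20.93 rad/s.
f_n = ω_n/(2π) = 20.93/6.283 = 3.331 Hz.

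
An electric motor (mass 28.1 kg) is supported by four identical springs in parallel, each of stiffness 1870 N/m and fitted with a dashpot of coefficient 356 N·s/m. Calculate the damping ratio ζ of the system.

0.388

Parallel springs add: k_eq = 4 × 1870 = 7480 N/m.
ω_n = √(k_eq/m) = √(7480/28.1) = 16.32 rad/s.
Critical damping c_c = 2√(k_eq·m) = 2√(7480 × 28.1) = 916.9 N·s/m, so ζ = c/c_c = 356/916.9 = 0.3883.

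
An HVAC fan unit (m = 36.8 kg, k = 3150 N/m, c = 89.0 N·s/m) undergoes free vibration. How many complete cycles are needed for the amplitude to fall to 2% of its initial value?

ζ = c/(2√(km)) = 89.0/(2√(3150 × 36.8)) = 89.0/680.9 = 0.1307.
Logarithmic decrement δ = 2πζ/√(1 − ζ²) = 2π × 0.1307/√(1 − 0.0171) = 0.8283.
x_n/x₀ = e^(−nδ) ≤ 0.02; take ln: n ≥ ln(1/0.02)/δ = 3.912/0.8283 = 4.723.
So 5 complete cycles are required.

5 cycles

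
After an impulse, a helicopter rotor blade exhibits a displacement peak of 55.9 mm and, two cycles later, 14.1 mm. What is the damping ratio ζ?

0.109

Logarithmic decrement δ = (1/n)·ln(x₀/x_n) = (1/2)·ln(55.9/14.1) = (1/2)·ln(3.965) = 0.6887.
ζ = δ/√(4π² + δ²) = 0.6887/√(39.48 + 0.474) = 0.6887/6.321 = 0.1090.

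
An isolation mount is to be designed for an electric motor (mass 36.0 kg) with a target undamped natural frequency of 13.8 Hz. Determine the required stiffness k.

ω_n = 2πf_n = 2π × 13.8 = 86.71 rad/s.
k = m·ω_n² = 36.0 × 86.71² = 36.0 × 7518 = 270700 N/m.

271000 N/m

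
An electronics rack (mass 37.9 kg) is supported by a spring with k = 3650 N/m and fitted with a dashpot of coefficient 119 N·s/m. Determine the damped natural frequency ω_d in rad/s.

ω_n = √(k/m) = √(3650/37.9) = 9.814 rad/s.
Critical damping c_c = 2√(k·m) = 2√(3650 × 37.9) = 743.9 N·s/m, so ζ = c/c_c = 119/743.9 = 0.1600.
ω_d = ω_n√(1 − ζ²) = 9.814 × √(1 − 0.0256) = 9.687 rad/s.

9.69 rad/s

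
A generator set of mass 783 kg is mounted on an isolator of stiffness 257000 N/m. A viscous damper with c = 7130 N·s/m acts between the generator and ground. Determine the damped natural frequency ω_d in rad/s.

ω_n = √(k/m) = √(257000/783) = 18.12 rad/s.
Critical damping c_c = 2√(k·m) = 2√(257000 × 783) = 28370 N·s/m, so ζ = c/c_c = 7130/28370 = 0.2513.
ω_d = ω_n√(1 − ζ²) = 18.12 × √(1 − 0.0632) = 17.54 rad/s.

17.5 rad/s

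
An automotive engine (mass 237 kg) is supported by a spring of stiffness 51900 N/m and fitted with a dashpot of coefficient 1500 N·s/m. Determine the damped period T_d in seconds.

0.435 s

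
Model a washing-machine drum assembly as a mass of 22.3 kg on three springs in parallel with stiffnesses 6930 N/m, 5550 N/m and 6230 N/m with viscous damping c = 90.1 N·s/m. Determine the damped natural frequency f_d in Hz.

Parallel springs add: k_eq = 6930 + 5550 + 6230 = 18710 N/m.
ω_n = √(k_eq/m) = √(18710/22.3) = 28.97 rad/s.
Critical damping c_c = 2√(k_eq·m) = 2√(18710 × 22.3) = 1292 N·s/m, so ζ = c/c_c = 90.1/1292 = 0.06974.
ω_d = ω_n√(1 − ζ²) = 28.97 × √(1 − 0.00486) = 28.90 rad/s.
f_d = ω_d/(2π) = 4.599 Hz.

4.60 Hz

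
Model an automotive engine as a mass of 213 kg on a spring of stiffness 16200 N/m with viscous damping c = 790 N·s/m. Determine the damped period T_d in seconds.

ω_n = √(k/m) = √(16200/213) = 8.721 rad/s.
Critical damping c_c = 2√(k·m) = 2√(16200 × 213) = 3715 N·s/m, so ζ = c/c_c = 790/3715 = 0.2126.
ω_d = ω_n√(1 − ζ²) = 8.721 × √(1 − 0.0452) = 8.522 rad/s.
T_d = 2π/ω_d = 0.7373 s.

0.737 s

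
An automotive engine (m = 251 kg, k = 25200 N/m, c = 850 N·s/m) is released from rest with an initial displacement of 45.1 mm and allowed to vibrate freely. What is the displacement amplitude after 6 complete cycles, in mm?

0.0703 mm

ζ = c/(2√(km)) = 850/(2√(25200 × 251)) = 850/5030 = 0.1690.
Logarithmic decrement δ = 2πζ/√(1 − ζ²) = 2π × 0.1690/√(1 − 0.0286) = 1.077.
After n cycles, x_n/x₀ = e^(−nδ), so x_6 = 45.1 × e^(−6 × 1.077) = 45.1 × 0.001559 = 0.07032 mm.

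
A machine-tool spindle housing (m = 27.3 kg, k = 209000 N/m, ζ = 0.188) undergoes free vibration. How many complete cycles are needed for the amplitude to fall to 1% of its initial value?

4 cycles

Logarithmic decrement δ = 2πζ/√(1 − ζ²) = 2π × 0.1880/√(1 − 0.0353) = 1.203.
x_n/x₀ = e^(−nδ) ≤ 0.01; take ln: n ≥ ln(1/0.01)/δ = 4.605/1.203 = 3.829.
So 4 complete cycles are required.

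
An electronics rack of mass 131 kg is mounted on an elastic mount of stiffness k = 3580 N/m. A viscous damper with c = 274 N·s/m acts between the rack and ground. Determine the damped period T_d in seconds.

1.23 s

ω_n = √(k/m) = √(3580/131) = 5.228 rad/s.
Critical damping c_c = 2√(k·m) = 2√(3580 × 131) = 1370 N·s/m, so ζ = c/c_c = 274/1370 = 0.2001.
ω_d = ω_n√(1 − ζ²) = 5.228 × √(1 − 0.0400) = 5.122 rad/s.
T_d = 2π/ω_d = 1.227 s.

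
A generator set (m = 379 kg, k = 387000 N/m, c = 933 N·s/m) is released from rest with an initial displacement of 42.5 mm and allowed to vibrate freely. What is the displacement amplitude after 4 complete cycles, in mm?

16.1 mm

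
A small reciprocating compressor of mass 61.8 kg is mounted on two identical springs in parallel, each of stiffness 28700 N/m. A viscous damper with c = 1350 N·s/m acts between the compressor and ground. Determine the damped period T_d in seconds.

Parallel springs add: k_eq = 2 × 28700 = 57400 N/m.
ω_n = √(k_eq/m) = √(57400/61.8) = 30.48 rad/s.
Critical damping c_c = 2√(k_eq·m) = 2√(57400 × 61.8) = 3767 N·s/m, so ζ = c/c_c = 1350/3767 = 0.3584.
ω_d = ω_n√(1 − ζ²) = 30.48 × √(1 − 0.128) = 28.45 rad/s.
T_d = 2π/ω_d = 0.2208 s.

0.221 s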